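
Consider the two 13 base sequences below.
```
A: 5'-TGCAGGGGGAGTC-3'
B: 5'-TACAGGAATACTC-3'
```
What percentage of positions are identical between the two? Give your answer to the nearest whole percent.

62%

5 positions differ (2, 7, 8, 9, 11), so 8 of 13 match: 8/13 = 61.54%.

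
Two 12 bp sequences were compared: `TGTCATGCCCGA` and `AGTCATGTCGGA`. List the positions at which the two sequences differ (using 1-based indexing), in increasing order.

1, 8, 10

Scanning 1-based: 1: T/A; 8: C/T; 10: C/G.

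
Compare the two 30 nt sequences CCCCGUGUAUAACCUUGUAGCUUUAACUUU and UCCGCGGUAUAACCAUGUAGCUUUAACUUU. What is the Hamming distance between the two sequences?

Comparing position by position, 5 bases differ: 1 (C/U), 4 (C/G), 5 (G/C), 6 (U/G), 15 (U/A).

5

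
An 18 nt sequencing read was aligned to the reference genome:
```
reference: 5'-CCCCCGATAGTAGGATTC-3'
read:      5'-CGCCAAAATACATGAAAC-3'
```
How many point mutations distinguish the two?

Comparing position by position, 10 sites differ: 2 (C/G), 5 (C/A), 6 (G/A), 8 (T/A), 9 (A/T), 10 (G/A), 11 (T/C), 13 (G/T), 16 (T/A), 17 (T/A).

10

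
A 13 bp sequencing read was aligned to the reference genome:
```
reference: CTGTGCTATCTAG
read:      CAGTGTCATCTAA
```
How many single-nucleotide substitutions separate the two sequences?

4

Comparing position by position, 4 bases differ: 2 (T/A), 6 (C/T), 7 (T/C), 13 (G/A).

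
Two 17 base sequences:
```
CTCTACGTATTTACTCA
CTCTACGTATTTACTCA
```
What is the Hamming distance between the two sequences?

0

The two sequences are identical at every position.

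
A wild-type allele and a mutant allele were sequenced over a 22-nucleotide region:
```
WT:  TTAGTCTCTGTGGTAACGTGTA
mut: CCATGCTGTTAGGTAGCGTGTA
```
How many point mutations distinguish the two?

Comparing position by position, 8 bases differ: 1 (T/C), 2 (T/C), 4 (G/T), 5 (T/G), 8 (C/G), 10 (G/T), 11 (T/A), 16 (A/G).

8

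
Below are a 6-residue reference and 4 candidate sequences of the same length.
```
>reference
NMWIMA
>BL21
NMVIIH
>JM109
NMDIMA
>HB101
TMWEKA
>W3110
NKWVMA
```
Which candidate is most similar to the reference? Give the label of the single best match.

JM109

Hamming distances to reference — BL21: 3; JM109: 1; HB101: 3; W3110: 2.
Smallest is JM109 with 1 mismatch.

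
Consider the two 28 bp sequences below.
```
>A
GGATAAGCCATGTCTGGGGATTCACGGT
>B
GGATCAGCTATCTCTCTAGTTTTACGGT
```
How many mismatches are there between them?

8

The sequences differ at bases 5, 9, 12, 16, 17, 18, 20, 23 (1-based) — 8 in total.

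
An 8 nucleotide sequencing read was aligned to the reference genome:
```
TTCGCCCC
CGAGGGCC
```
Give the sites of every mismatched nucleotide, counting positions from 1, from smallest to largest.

1, 2, 3, 5, 6

Differences at site 1 (T→C), site 2 (T→G), site 3 (C→A), site 5 (C→G), site 6 (C→G).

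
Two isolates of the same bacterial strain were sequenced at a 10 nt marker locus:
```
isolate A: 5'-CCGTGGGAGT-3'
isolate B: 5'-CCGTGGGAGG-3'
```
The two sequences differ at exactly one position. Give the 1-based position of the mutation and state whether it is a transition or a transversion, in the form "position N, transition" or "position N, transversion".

Position 10 changes T→G. T is a pyrimidine and G is a purine, so this is a transversion.

position 10, transversion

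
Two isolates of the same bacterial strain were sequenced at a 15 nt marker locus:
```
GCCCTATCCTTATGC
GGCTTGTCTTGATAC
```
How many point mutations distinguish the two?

6

The sequences differ at sites 2, 4, 6, 9, 11, 14 (1-based) — 6 in total.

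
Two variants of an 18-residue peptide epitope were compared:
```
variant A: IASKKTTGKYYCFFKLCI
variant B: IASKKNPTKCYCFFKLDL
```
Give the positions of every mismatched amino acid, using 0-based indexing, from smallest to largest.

Differences at position 5 (T→N), position 6 (T→P), position 7 (G→T), position 9 (Y→C), position 16 (C→D), position 17 (I→L).

5, 6, 7, 9, 16, 17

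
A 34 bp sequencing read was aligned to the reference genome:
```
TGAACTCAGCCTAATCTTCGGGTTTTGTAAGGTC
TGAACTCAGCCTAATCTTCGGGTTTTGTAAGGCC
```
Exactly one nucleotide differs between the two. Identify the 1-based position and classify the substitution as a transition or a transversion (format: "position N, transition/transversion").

Position 33 changes T→C. T is a pyrimidine and C is a pyrimidine, so this is a transition.

position 33, transition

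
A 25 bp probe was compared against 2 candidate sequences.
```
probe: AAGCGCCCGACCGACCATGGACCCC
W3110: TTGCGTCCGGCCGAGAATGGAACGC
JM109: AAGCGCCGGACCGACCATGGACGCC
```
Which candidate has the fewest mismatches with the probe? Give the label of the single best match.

JM109

W3110 differs at 8 sites; JM109 differs at 2 sites. The closest is JM109.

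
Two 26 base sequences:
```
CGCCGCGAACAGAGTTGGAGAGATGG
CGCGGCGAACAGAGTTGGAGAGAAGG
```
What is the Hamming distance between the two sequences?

Mismatches (1-based): position 4: C→G; position 24: T→A.

2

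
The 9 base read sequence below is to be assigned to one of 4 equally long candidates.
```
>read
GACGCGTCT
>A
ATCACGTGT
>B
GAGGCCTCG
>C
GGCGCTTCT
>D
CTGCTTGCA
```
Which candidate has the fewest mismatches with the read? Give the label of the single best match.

Hamming distances to read — A: 4; B: 3; C: 2; D: 8.
Smallest is C with 2 mismatches.

C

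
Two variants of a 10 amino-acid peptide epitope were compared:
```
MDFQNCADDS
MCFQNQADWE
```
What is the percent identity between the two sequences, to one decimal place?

60.0%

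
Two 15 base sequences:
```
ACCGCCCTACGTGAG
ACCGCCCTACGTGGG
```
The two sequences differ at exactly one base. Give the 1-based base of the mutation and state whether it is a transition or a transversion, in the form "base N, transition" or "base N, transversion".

The sequences differ only at base 14: A→G (purine→purine), a transition.

base 14, transition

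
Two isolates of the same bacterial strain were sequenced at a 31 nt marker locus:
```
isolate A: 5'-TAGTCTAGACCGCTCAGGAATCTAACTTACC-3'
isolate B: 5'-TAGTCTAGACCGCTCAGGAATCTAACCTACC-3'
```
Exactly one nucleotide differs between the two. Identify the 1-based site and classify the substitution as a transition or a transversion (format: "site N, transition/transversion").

The sequences differ only at site 27: T→C (pyrimidine→pyrimidine), a transition.

site 27, transition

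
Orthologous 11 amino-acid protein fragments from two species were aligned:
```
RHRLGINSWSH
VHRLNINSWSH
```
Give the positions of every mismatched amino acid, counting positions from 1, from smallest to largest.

1, 5

Differences at position 1 (R→V), position 5 (G→N).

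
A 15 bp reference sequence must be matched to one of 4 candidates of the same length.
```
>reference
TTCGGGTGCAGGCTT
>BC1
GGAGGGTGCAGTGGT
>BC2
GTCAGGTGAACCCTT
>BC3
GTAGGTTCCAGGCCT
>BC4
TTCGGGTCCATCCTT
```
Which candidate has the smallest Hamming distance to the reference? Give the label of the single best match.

BC1 differs at 6 bases; BC2 differs at 5 bases; BC3 differs at 5 bases; BC4 differs at 3 bases. The closest is BC4.

BC4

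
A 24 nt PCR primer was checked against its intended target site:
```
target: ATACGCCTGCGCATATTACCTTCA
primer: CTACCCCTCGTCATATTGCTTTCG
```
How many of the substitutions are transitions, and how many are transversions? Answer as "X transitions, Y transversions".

3 transitions, 5 transversions

Mismatches (1-based):
position 1: A→C (purine→pyrimidine, transversion)
position 5: G→C (purine→pyrimidine, transversion)
position 9: G→C (purine→pyrimidine, transversion)
position 10: C→G (pyrimidine→purine, transversion)
position 11: G→T (purine→pyrimidine, transversion)
position 18: A→G (purine→purine, transition)
position 20: C→T (pyrimidine→pyrimidine, transition)
position 24: A→G (purine→purine, transition)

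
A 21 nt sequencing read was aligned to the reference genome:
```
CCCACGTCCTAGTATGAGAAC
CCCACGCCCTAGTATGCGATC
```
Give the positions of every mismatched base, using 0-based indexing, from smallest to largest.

Scanning 0-based: 6: T/C; 16: A/C; 19: A/T.

6, 16, 19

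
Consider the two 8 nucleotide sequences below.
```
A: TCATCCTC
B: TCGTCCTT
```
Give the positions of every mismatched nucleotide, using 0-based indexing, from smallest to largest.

Scanning 0-based: 2: A/G; 7: C/T.

2, 7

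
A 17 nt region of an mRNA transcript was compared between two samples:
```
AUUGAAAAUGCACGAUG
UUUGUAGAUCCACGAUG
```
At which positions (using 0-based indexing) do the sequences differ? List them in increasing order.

0, 4, 6, 9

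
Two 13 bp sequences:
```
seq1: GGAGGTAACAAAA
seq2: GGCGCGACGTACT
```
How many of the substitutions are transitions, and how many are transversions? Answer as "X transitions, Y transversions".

Mismatches (1-based):
site 3: A→C (purine→pyrimidine, transversion)
site 5: G→C (purine→pyrimidine, transversion)
site 6: T→G (pyrimidine→purine, transversion)
site 8: A→C (purine→pyrimidine, transversion)
site 9: C→G (pyrimidine→purine, transversion)
site 10: A→T (purine→pyrimidine, transversion)
site 12: A→C (purine→pyrimidine, transversion)
site 13: A→T (purine→pyrimidine, transversion)

0 transitions, 8 transversions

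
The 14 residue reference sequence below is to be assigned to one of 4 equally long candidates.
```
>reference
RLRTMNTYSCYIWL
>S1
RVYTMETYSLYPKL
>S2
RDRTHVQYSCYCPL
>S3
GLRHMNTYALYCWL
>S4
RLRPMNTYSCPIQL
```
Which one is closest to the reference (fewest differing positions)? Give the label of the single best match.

S4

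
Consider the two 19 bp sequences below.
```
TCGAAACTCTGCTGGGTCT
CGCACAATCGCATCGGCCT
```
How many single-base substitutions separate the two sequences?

10

Comparing position by position, 10 bases differ: 1 (T/C), 2 (C/G), 3 (G/C), 5 (A/C), 7 (C/A), 10 (T/G), 11 (G/C), 12 (C/A), 14 (G/C), 17 (T/C).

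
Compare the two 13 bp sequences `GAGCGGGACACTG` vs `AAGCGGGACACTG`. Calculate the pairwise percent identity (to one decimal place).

92.3%

1 position differs (1), so 12 of 13 match: 12/13 = 92.31%.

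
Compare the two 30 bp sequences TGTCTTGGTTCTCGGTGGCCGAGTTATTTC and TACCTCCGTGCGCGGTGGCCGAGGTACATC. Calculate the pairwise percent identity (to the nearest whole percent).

70%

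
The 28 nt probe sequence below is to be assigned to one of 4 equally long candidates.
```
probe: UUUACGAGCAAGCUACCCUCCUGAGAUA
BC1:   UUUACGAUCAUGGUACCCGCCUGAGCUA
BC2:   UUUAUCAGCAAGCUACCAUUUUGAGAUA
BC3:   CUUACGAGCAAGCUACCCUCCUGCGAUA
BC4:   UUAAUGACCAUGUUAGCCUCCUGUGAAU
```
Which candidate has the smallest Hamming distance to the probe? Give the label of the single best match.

BC1 differs at 5 sites; BC2 differs at 5 sites; BC3 differs at 2 sites; BC4 differs at 9 sites. The closest is BC3.

BC3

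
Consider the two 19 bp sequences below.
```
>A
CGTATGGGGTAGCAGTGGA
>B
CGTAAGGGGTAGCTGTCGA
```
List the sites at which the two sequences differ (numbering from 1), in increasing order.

5, 14, 17

Differences at site 5 (T→A), site 14 (A→T), site 17 (G→C).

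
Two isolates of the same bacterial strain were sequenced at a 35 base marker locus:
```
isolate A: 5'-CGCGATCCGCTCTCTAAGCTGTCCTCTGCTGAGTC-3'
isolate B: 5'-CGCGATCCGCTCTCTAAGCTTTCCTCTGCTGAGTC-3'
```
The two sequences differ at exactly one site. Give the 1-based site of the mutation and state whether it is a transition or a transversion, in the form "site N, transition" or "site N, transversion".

site 21, transversion

The sequences differ only at site 21: G→T (purine→pyrimidine), a transversion.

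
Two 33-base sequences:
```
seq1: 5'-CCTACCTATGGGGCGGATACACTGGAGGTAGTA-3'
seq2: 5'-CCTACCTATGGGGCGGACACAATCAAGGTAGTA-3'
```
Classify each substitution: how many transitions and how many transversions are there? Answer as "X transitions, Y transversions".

2 transitions, 2 transversions

Mismatches (1-based):
position 18: T→C (pyrimidine→pyrimidine, transition)
position 22: C→A (pyrimidine→purine, transversion)
position 24: G→C (purine→pyrimidine, transversion)
position 25: G→A (purine→purine, transition)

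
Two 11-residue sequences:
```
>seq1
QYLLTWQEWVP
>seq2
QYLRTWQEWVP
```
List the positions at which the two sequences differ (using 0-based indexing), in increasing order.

3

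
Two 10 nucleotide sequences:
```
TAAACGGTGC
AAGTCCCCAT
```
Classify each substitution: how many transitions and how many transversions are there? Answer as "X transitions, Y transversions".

Transitions (purine↔purine or pyrimidine↔pyrimidine): 3 A→G, 8 T→C, 9 G→A, 10 C→T.
Transversions (purine↔pyrimidine): 1 T→A, 4 A→T, 6 G→C, 7 G→C.

4 transitions, 4 transversions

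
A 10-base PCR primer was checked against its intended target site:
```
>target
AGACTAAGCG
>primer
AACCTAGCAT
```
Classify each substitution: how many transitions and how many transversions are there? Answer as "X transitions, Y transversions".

Transitions (purine↔purine or pyrimidine↔pyrimidine): 2 G→A, 7 A→G.
Transversions (purine↔pyrimidine): 3 A→C, 8 G→C, 9 C→A, 10 G→T.

2 transitions, 4 transversions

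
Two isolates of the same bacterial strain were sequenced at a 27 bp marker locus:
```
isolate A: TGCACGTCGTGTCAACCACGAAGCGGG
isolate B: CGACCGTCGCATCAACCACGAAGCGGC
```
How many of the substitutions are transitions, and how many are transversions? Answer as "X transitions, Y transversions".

3 transitions, 3 transversions

Transitions (purine↔purine or pyrimidine↔pyrimidine): 1 T→C, 10 T→C, 11 G→A.
Transversions (purine↔pyrimidine): 3 C→A, 4 A→C, 27 G→C.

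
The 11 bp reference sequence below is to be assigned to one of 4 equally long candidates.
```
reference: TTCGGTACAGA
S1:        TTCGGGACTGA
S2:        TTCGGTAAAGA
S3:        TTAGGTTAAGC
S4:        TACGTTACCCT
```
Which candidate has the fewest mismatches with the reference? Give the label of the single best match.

Hamming distances to reference — S1: 2; S2: 1; S3: 4; S4: 5.
Smallest is S2 with 1 mismatch.

S2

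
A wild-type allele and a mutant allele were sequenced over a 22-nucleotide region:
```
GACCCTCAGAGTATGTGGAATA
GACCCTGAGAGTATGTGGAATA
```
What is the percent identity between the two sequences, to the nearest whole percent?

1 position differs (7), so 21 of 22 match: 21/22 = 95.45%.

95%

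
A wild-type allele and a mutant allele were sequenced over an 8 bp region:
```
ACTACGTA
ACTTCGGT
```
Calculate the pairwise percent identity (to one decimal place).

Mismatches at positions 4, 7, 8 (1-based): 3 of 8.
Identical positions: 5/8 = 62.5% → 62.5%.

62.5%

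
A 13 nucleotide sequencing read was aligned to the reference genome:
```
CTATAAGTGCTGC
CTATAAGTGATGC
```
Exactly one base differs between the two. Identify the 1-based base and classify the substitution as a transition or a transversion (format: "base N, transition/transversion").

base 10, transversion

The sequences differ only at base 10: C→A (pyrimidine→purine), a transversion.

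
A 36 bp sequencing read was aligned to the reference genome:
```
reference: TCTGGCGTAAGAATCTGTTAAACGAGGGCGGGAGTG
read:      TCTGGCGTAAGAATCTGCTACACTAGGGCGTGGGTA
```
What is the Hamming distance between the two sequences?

Comparing position by position, 6 bases differ: 18 (T/C), 21 (A/C), 24 (G/T), 31 (G/T), 33 (A/G), 36 (G/A).

6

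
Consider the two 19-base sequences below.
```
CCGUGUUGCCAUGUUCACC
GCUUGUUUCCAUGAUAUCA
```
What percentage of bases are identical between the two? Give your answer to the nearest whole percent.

Mismatches at positions 1, 3, 8, 14, 16, 17, 19 (1-based): 7 of 19.
Identical positions: 12/19 = 63.16% → 63%.

63%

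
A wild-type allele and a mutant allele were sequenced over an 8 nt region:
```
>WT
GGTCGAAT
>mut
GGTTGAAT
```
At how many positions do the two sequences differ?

Mismatches (1-based): position 4: C→T.

1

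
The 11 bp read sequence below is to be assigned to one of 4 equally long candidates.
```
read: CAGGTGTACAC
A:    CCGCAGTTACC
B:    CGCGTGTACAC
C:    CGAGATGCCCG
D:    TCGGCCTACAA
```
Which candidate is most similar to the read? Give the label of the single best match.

B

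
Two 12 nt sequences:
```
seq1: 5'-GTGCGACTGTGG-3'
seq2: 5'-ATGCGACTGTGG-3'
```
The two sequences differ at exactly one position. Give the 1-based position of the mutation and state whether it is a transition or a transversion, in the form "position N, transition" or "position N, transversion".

The sequences differ only at position 1: G→A (purine→purine), a transition.

position 1, transition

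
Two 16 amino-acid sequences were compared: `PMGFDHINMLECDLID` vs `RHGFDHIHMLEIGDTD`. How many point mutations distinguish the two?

Mismatches (1-based): position 1: P→R; position 2: M→H; position 8: N→H; position 12: C→I; position 13: D→G; position 14: L→D; position 15: I→T.

7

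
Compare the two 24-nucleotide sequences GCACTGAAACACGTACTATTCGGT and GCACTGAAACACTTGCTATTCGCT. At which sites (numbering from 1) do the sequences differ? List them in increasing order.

Differences at site 13 (G→T), site 15 (A→G), site 23 (G→C).

13, 15, 23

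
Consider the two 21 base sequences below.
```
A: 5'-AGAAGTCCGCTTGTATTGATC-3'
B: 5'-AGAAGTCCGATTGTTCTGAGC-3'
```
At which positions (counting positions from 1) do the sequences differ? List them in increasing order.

10, 15, 16, 20

Differences at position 10 (C→A), position 15 (A→T), position 16 (T→C), position 20 (T→G).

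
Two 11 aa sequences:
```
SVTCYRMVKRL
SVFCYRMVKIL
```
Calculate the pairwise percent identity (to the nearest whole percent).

82%

Mismatches at positions 3, 10 (1-based): 2 of 11.
Identical positions: 9/11 = 81.82% → 82%.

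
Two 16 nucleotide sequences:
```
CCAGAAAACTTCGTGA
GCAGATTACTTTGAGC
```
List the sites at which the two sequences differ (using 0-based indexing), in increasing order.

Differences at site 0 (C→G), site 5 (A→T), site 6 (A→T), site 11 (C→T), site 13 (T→A), site 15 (A→C).

0, 5, 6, 11, 13, 15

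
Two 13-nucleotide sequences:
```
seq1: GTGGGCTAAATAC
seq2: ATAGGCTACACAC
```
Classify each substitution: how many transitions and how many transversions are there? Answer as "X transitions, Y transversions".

Transitions (purine↔purine or pyrimidine↔pyrimidine): 1 G→A, 3 G→A, 11 T→C.
Transversions (purine↔pyrimidine): 9 A→C.

3 transitions, 1 transversion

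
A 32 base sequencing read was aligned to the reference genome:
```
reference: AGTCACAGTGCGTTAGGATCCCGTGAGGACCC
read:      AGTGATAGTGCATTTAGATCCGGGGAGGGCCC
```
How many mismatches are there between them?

8

Comparing position by position, 8 positions differ: 4 (C/G), 6 (C/T), 12 (G/A), 15 (A/T), 16 (G/A), 22 (C/G), 24 (T/G), 29 (A/G).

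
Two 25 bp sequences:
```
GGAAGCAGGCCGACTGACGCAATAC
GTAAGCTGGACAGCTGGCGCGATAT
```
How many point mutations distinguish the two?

Comparing position by position, 8 sites differ: 2 (G/T), 7 (A/T), 10 (C/A), 12 (G/A), 13 (A/G), 17 (A/G), 21 (A/G), 25 (C/T).

8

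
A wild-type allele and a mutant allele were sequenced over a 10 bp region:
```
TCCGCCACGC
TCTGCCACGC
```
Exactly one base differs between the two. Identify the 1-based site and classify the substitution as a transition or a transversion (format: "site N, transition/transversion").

Site 3 changes C→T. C is a pyrimidine and T is a pyrimidine, so this is a transition.

site 3, transition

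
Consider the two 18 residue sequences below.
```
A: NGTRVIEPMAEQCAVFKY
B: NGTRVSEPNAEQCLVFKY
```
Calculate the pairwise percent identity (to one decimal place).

83.3%

Mismatches at positions 6, 9, 14 (1-based): 3 of 18.
Identical positions: 15/18 = 83.33% → 83.3%.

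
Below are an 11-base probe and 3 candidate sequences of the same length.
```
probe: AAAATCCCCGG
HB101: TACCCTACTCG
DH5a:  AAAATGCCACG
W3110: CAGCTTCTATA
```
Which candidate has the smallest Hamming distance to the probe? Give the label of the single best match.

Hamming distances to probe — HB101: 8; DH5a: 3; W3110: 8.
Smallest is DH5a with 3 mismatches.

DH5a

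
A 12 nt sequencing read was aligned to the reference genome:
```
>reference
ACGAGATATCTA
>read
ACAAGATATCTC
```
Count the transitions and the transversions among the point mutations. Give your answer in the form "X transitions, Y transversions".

Mismatches (1-based):
position 3: G→A (purine→purine, transition)
position 12: A→C (purine→pyrimidine, transversion)

1 transition, 1 transversion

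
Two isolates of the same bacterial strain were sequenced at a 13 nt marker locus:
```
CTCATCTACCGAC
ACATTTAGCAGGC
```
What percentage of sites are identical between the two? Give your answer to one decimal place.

30.8%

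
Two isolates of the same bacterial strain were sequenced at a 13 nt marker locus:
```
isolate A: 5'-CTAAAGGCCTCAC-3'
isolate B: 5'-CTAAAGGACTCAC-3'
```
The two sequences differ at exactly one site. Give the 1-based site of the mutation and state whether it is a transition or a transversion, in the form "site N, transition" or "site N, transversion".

site 8, transversion

The sequences differ only at site 8: C→A (pyrimidine→purine), a transversion.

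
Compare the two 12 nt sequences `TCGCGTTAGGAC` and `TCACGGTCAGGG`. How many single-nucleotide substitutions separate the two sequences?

Comparing position by position, 6 bases differ: 3 (G/A), 6 (T/G), 8 (A/C), 9 (G/A), 11 (A/G), 12 (C/G).

6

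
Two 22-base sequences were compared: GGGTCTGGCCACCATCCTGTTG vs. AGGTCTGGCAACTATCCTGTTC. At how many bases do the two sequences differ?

Comparing position by position, 4 bases differ: 1 (G/A), 10 (C/A), 13 (C/T), 22 (G/C).

4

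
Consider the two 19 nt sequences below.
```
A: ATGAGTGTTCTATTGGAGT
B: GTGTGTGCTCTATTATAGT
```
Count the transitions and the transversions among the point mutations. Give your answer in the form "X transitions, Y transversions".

3 transitions, 2 transversions

Transitions (purine↔purine or pyrimidine↔pyrimidine): 1 A→G, 8 T→C, 15 G→A.
Transversions (purine↔pyrimidine): 4 A→T, 16 G→T.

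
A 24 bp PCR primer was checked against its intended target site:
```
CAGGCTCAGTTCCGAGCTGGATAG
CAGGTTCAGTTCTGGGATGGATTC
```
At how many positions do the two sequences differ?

Comparing position by position, 6 positions differ: 5 (C/T), 13 (C/T), 15 (A/G), 17 (C/A), 23 (A/T), 24 (G/C).

6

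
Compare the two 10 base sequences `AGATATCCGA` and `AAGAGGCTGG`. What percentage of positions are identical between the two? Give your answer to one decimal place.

30.0%

7 positions differ (2, 3, 4, 5, 6, 8, 10), so 3 of 10 match: 3/10 = 30%.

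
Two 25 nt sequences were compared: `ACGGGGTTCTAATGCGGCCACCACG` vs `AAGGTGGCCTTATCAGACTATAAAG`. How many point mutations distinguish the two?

Comparing position by position, 12 bases differ: 2 (C/A), 5 (G/T), 7 (T/G), 8 (T/C), 11 (A/T), 14 (G/C), 15 (C/A), 17 (G/A), 19 (C/T), 21 (C/T), 22 (C/A), 24 (C/A).

12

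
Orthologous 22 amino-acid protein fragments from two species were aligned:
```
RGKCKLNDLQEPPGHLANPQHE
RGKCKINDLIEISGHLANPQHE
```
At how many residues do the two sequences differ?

Comparing position by position, 4 residues differ: 6 (L/I), 10 (Q/I), 12 (P/I), 13 (P/S).

4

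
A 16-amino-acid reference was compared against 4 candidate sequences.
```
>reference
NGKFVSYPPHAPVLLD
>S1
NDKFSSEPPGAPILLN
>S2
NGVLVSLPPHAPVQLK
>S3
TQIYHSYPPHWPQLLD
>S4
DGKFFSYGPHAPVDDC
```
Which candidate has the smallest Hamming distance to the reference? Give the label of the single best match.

S2

S1 differs at 6 positions; S2 differs at 5 positions; S3 differs at 7 positions; S4 differs at 6 positions. The closest is S2.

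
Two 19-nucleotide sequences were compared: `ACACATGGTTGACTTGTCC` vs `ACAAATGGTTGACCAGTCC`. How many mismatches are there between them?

3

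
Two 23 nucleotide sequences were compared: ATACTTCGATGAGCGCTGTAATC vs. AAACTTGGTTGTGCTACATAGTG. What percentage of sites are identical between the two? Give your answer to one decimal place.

10 positions differ (2, 7, 9, 12, 15, 16, 17, 18, 21, 23), so 13 of 23 match: 13/23 = 56.52%.

56.5%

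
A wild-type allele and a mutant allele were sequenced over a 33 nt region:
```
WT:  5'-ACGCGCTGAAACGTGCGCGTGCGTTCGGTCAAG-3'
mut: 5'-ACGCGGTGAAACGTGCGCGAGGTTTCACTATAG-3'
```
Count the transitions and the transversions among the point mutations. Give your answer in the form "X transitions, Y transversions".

Mismatches (1-based):
position 6: C→G (pyrimidine→purine, transversion)
position 20: T→A (pyrimidine→purine, transversion)
position 22: C→G (pyrimidine→purine, transversion)
position 23: G→T (purine→pyrimidine, transversion)
position 27: G→A (purine→purine, transition)
position 28: G→C (purine→pyrimidine, transversion)
position 30: C→A (pyrimidine→purine, transversion)
position 31: A→T (purine→pyrimidine, transversion)

1 transition, 7 transversions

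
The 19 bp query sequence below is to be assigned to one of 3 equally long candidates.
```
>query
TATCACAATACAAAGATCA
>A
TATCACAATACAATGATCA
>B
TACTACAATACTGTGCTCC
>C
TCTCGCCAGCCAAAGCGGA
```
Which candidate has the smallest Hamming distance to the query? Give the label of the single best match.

A differs at 1 site; B differs at 7 sites; C differs at 8 sites. The closest is A.

A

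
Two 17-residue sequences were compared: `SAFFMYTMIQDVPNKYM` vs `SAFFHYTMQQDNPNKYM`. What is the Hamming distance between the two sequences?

Mismatches (1-based): position 5: M→H; position 9: I→Q; position 12: V→N.

3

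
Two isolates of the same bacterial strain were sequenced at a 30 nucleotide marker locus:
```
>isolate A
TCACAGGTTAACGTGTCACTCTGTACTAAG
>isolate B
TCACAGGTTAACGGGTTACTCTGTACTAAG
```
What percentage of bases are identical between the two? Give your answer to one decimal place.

93.3%

2 positions differ (14, 17), so 28 of 30 match: 28/30 = 93.33%.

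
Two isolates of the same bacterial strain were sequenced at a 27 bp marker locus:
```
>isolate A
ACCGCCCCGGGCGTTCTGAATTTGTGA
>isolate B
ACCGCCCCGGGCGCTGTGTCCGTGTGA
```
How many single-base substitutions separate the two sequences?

Comparing position by position, 6 positions differ: 14 (T/C), 16 (C/G), 19 (A/T), 20 (A/C), 21 (T/C), 22 (T/G).

6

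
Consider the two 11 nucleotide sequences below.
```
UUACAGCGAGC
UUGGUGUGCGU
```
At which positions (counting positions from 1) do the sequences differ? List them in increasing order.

3, 4, 5, 7, 9, 11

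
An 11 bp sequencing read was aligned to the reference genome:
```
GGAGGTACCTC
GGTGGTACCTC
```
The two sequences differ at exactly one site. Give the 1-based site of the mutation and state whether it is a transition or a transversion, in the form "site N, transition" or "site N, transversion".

site 3, transversion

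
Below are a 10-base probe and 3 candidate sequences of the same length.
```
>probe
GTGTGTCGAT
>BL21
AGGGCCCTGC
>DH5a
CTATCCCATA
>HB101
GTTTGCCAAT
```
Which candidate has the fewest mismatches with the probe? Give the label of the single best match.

Hamming distances to probe — BL21: 8; DH5a: 7; HB101: 3.
Smallest is HB101 with 3 mismatches.

HB101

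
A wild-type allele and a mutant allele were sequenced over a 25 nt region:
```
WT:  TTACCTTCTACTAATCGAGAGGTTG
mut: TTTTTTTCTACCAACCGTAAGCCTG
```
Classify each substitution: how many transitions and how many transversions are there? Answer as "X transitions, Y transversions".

Mismatches (1-based):
base 3: A→T (purine→pyrimidine, transversion)
base 4: C→T (pyrimidine→pyrimidine, transition)
base 5: C→T (pyrimidine→pyrimidine, transition)
base 12: T→C (pyrimidine→pyrimidine, transition)
base 15: T→C (pyrimidine→pyrimidine, transition)
base 18: A→T (purine→pyrimidine, transversion)
base 19: G→A (purine→purine, transition)
base 22: G→C (purine→pyrimidine, transversion)
base 23: T→C (pyrimidine→pyrimidine, transition)

6 transitions, 3 transversions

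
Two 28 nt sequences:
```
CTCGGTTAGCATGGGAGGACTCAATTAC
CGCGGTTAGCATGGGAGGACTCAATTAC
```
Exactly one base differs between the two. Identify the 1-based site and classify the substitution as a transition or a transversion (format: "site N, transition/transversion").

Site 2 changes T→G. T is a pyrimidine and G is a purine, so this is a transversion.

site 2, transversion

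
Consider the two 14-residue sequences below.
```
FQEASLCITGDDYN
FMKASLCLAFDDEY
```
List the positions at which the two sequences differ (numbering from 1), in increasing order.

2, 3, 8, 9, 10, 13, 14

Scanning 1-based: 2: Q/M; 3: E/K; 8: I/L; 9: T/A; 10: G/F; 13: Y/E; 14: N/Y.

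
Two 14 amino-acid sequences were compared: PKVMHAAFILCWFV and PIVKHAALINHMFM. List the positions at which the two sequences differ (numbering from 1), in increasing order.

2, 4, 8, 10, 11, 12, 14

Scanning 1-based: 2: K/I; 4: M/K; 8: F/L; 10: L/N; 11: C/H; 12: W/M; 14: V/M.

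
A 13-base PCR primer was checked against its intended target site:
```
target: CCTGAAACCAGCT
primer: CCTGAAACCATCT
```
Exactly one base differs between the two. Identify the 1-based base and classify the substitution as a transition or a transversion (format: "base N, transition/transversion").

The sequences differ only at base 11: G→T (purine→pyrimidine), a transversion.

base 11, transversion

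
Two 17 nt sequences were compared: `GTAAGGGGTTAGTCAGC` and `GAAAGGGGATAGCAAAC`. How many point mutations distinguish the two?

5

Comparing position by position, 5 bases differ: 2 (T/A), 9 (T/A), 13 (T/C), 14 (C/A), 16 (G/A).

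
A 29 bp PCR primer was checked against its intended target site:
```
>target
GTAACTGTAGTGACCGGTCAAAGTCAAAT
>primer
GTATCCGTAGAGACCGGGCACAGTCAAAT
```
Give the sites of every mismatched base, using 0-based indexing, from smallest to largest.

Scanning 0-based: 3: A/T; 5: T/C; 10: T/A; 17: T/G; 20: A/C.

3, 5, 10, 17, 20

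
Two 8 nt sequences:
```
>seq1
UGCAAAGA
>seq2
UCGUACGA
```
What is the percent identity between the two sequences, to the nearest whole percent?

50%

4 positions differ (2, 3, 4, 6), so 4 of 8 match: 4/8 = 50%.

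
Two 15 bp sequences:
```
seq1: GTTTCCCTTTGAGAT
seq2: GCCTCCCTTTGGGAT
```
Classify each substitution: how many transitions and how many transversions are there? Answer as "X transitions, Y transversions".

Mismatches (1-based):
position 2: T→C (pyrimidine→pyrimidine, transition)
position 3: T→C (pyrimidine→pyrimidine, transition)
position 12: A→G (purine→purine, transition)

3 transitions, 0 transversions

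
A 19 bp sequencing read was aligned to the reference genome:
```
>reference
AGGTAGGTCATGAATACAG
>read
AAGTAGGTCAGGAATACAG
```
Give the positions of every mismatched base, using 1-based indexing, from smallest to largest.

Scanning 1-based: 2: G/A; 11: T/G.

2, 11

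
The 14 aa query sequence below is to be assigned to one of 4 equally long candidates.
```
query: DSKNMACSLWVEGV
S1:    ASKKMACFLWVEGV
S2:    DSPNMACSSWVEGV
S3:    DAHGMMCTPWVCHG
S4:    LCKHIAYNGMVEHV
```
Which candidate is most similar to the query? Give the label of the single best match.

S2

S1 differs at 3 residues; S2 differs at 2 residues; S3 differs at 9 residues; S4 differs at 9 residues. The closest is S2.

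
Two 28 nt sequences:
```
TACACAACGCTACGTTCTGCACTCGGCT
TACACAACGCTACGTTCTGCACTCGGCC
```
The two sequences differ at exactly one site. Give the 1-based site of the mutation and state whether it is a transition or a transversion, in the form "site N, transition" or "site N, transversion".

site 28, transition

The sequences differ only at site 28: T→C (pyrimidine→pyrimidine), a transition.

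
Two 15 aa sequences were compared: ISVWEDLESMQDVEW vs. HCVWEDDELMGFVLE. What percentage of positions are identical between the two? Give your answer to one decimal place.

46.7%

Mismatches at positions 1, 2, 7, 9, 11, 12, 14, 15 (1-based): 8 of 15.
Identical positions: 7/15 = 46.67% → 46.7%.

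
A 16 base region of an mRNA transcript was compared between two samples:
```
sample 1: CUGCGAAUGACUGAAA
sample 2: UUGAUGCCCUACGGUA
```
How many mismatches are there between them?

12

The sequences differ at sites 1, 4, 5, 6, 7, 8, 9, 10, 11, 12, 14, 15 (1-based) — 12 in total.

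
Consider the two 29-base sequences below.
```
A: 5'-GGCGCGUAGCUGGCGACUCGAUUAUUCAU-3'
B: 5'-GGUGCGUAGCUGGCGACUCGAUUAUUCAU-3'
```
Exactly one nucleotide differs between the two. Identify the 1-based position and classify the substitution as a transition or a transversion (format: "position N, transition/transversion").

position 3, transition

Position 3 changes C→U. C is a pyrimidine and U is a pyrimidine, so this is a transition.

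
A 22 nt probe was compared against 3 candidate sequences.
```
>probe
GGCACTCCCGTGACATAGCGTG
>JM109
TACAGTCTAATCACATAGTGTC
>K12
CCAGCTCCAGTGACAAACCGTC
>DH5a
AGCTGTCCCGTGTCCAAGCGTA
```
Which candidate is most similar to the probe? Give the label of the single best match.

JM109 differs at 9 positions; K12 differs at 8 positions; DH5a differs at 7 positions. The closest is DH5a.

DH5a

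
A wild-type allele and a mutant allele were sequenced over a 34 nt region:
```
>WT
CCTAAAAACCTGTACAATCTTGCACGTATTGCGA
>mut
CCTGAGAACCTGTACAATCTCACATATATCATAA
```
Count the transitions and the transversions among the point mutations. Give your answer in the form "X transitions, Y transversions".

10 transitions, 0 transversions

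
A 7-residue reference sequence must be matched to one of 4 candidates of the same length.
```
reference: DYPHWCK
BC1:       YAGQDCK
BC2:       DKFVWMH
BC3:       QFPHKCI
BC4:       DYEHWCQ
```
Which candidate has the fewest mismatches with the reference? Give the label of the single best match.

BC1 differs at 5 residues; BC2 differs at 5 residues; BC3 differs at 4 residues; BC4 differs at 2 residues. The closest is BC4.

BC4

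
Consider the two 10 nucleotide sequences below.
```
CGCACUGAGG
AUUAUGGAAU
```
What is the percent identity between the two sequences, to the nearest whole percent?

30%

7 positions differ (1, 2, 3, 5, 6, 9, 10), so 3 of 10 match: 3/10 = 30%.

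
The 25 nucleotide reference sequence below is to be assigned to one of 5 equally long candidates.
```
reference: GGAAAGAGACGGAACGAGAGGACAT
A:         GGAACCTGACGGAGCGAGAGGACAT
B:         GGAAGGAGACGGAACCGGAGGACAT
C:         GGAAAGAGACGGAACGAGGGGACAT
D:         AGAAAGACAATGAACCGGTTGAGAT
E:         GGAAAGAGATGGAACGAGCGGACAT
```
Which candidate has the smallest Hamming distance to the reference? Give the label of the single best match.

A differs at 4 sites; B differs at 3 sites; C differs at 1 site; D differs at 9 sites; E differs at 2 sites. The closest is C.

C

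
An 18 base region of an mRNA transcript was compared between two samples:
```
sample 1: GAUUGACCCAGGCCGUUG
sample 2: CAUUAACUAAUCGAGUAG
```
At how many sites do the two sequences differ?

9

Comparing position by position, 9 sites differ: 1 (G/C), 5 (G/A), 8 (C/U), 9 (C/A), 11 (G/U), 12 (G/C), 13 (C/G), 14 (C/A), 17 (U/A).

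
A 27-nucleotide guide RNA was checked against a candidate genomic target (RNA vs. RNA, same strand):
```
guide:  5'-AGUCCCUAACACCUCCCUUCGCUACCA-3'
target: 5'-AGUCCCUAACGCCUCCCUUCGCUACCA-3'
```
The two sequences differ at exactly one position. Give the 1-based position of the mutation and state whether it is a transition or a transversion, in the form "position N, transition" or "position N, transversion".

position 11, transition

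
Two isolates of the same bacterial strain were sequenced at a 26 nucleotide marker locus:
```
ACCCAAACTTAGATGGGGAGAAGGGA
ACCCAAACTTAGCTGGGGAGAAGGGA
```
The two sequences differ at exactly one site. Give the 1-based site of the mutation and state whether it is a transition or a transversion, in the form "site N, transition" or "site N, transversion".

Site 13 changes A→C. A is a purine and C is a pyrimidine, so this is a transversion.

site 13, transversion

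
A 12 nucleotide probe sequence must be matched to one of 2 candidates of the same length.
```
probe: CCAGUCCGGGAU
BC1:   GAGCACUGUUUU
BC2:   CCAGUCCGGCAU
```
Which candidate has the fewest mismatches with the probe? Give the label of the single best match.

Hamming distances to probe — BC1: 9; BC2: 1.
Smallest is BC2 with 1 mismatch.

BC2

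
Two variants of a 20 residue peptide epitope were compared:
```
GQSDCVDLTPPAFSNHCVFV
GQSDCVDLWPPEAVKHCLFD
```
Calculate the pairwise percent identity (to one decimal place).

7 positions differ (9, 12, 13, 14, 15, 18, 20), so 13 of 20 match: 13/20 = 65%.

65.0%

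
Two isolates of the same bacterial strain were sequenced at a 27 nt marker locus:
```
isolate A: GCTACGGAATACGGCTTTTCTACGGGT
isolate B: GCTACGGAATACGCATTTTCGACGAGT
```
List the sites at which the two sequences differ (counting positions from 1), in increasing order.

Scanning 1-based: 14: G/C; 15: C/A; 21: T/G; 25: G/A.

14, 15, 21, 25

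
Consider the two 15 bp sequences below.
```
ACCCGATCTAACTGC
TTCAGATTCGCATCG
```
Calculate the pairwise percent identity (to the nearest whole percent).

10 positions differ (1, 2, 4, 8, 9, 10, 11, 12, 14, 15), so 5 of 15 match: 5/15 = 33.33%.

33%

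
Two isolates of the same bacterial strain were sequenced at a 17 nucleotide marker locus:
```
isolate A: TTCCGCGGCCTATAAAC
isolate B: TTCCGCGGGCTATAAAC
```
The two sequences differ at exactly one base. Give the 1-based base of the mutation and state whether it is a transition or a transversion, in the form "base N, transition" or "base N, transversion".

base 9, transversion

Base 9 changes C→G. C is a pyrimidine and G is a purine, so this is a transversion.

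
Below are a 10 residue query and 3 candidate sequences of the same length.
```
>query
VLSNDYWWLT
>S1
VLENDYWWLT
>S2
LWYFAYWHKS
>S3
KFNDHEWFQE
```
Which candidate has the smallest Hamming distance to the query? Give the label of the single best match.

S1 differs at 1 position; S2 differs at 8 positions; S3 differs at 9 positions. The closest is S1.

S1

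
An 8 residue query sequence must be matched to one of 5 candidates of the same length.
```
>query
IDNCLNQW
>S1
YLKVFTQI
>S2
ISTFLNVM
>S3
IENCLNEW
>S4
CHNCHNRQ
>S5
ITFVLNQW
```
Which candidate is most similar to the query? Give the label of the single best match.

S1 differs at 7 positions; S2 differs at 5 positions; S3 differs at 2 positions; S4 differs at 5 positions; S5 differs at 3 positions. The closest is S3.

S3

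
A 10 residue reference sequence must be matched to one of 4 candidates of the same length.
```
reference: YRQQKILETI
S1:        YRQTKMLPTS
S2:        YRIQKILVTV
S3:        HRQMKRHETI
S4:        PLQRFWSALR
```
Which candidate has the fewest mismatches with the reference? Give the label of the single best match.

S2

Hamming distances to reference — S1: 4; S2: 3; S3: 4; S4: 9.
Smallest is S2 with 3 mismatches.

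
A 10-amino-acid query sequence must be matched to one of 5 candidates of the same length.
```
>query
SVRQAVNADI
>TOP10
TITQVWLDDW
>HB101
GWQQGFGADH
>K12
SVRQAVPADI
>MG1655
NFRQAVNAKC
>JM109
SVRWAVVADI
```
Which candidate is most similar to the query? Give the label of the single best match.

K12

Hamming distances to query — TOP10: 8; HB101: 7; K12: 1; MG1655: 4; JM109: 2.
Smallest is K12 with 1 mismatch.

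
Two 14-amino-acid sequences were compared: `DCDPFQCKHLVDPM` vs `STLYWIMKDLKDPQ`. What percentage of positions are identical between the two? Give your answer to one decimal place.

28.6%

Mismatches at positions 1, 2, 3, 4, 5, 6, 7, 9, 11, 14 (1-based): 10 of 14.
Identical positions: 4/14 = 28.57% → 28.6%.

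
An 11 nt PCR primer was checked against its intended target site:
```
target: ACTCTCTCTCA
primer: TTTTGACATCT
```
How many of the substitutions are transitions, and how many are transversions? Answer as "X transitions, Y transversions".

3 transitions, 5 transversions

Transitions (purine↔purine or pyrimidine↔pyrimidine): 2 C→T, 4 C→T, 7 T→C.
Transversions (purine↔pyrimidine): 1 A→T, 5 T→G, 6 C→A, 8 C→A, 11 A→T.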